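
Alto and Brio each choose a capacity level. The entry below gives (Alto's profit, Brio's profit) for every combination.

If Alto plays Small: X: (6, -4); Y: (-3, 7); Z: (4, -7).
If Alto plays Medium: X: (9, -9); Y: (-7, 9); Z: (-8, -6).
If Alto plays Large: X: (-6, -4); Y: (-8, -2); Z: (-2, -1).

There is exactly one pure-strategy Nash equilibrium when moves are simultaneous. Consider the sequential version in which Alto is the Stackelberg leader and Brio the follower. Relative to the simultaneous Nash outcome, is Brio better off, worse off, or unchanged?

worse off

Solve by backward induction (Alto leads).
- Small: Brio compares -4, 7, -7 and picks Y; Alto would get -3.
- Medium: Brio compares -9, 9, -6 and picks Y; Alto would get -7.
- Large: Brio compares -4, -2, -1 and picks Z; Alto would get -2.
Maximizing over -3, -7, -2, Alto chooses Large. Subgame-perfect outcome: (Large, Z) with payoffs (-2, -1).
Under simultaneous play:
Alto's best replies: X→Medium; Y→Small; Z→Small.
Brio's best replies: Small→Y; Medium→Y; Large→Z.
Only (Small, Y) has each player best-responding; Nash payoffs (-3, 7).
Brio earns -1 sequentially versus 7 at the Nash outcome: worse off.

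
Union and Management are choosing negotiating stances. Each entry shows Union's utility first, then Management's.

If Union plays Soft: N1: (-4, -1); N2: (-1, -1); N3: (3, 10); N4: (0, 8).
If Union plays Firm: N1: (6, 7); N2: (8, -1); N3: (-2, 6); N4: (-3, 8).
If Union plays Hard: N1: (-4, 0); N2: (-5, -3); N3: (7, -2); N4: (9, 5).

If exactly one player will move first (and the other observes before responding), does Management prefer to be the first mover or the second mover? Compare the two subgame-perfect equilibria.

If Union leads: Management's best replies are Soft→N3, Firm→N4, Hard→N4; Union's induced payoffs 3, -3, 9; outcome (Hard, N4), payoffs (9, 5).
If Management leads: Union's best replies are N1→Firm, N2→Firm, N3→Hard, N4→Hard; Management's induced payoffs 7, -1, -2, 5; outcome (Firm, N1), payoffs (6, 7).
Management gets 7 moving first and 5 moving second, so Management prefers to move first.

first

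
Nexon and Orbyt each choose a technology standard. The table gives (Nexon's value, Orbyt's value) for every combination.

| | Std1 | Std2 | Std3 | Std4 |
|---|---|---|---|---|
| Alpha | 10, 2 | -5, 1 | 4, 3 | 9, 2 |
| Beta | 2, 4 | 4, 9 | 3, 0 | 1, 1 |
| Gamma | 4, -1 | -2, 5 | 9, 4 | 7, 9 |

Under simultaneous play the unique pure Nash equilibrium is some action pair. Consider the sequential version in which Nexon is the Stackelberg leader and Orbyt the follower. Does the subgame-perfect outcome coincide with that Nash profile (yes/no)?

no

Work backward from Orbyt's decision.
- Alpha → Orbyt plays Std3 (best of 2, 1, 3, 2); Nexon gets 4.
- Beta → Orbyt plays Std2 (best of 4, 9, 0, 1); Nexon gets 4.
- Gamma → Orbyt plays Std4 (best of -1, 5, 4, 9); Nexon gets 7.
Among 4, 4, 7, the best is 7 at Gamma. Subgame-perfect outcome: (Gamma, Std4) with payoffs (7, 9).
For the simultaneous game, intersect best replies.
Nexon's best replies: Std1→Alpha; Std2→Beta; Std3→Gamma; Std4→Alpha.
Orbyt's best replies: Alpha→Std3; Beta→Std2; Gamma→Std4.
Only (Beta, Std2) has each player best-responding; Nash payoffs (4, 9).
Sequential outcome (Gamma, Std4) differs from the Nash profile (Beta, Std2).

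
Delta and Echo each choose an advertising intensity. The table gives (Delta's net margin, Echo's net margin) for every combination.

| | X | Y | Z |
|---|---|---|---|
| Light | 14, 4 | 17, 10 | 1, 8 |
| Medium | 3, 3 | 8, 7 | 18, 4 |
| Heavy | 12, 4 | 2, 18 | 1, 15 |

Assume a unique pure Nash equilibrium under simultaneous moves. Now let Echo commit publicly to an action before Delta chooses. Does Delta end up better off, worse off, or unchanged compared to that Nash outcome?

unchanged

Backward induction with Echo moving first.
- X: BR = Light, leader payoff 4.
- Y: BR = Light, leader payoff 10.
- Z: BR = Medium, leader payoff 4.
Maximizing over 4, 10, 4, Echo chooses Y. Subgame-perfect outcome: (Light, Y) with payoffs (17, 10).
For the simultaneous game, intersect best replies.
Delta's best replies: X→Light; Y→Light; Z→Medium.
Echo's best replies: Light→Y; Medium→Y; Heavy→Y.
The unique mutual best reply is (Light, Y), giving (17, 10).
Delta earns 17 sequentially versus 17 at the Nash outcome: unchanged.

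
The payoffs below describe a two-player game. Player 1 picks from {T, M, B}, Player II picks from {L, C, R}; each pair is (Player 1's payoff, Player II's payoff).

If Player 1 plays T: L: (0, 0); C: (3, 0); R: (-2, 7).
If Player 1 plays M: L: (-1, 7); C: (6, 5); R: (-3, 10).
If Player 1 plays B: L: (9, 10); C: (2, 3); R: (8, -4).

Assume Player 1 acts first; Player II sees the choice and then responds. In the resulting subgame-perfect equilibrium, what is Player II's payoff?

Solve by backward induction (Player 1 leads).
- T: BR = R, leader payoff -2.
- M: BR = R, leader payoff -3.
- B: BR = L, leader payoff 9.
Maximizing over -2, -3, 9, Player 1 chooses B. Subgame-perfect outcome: (B, L) with payoffs (9, 10).

10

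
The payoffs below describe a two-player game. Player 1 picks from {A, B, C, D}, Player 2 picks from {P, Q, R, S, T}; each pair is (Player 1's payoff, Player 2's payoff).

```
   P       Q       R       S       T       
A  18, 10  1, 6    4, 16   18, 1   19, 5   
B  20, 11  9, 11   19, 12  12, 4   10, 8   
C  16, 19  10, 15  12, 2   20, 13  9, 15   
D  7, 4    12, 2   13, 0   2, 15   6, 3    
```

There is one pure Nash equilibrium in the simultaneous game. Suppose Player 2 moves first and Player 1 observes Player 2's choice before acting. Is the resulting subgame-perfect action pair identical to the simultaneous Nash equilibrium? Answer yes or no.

no

Solve by backward induction (Player 2 leads).
- P → Player 1 plays B (best of 18, 20, 16, 7); Player 2 gets 11.
- Q → Player 1 plays D (best of 1, 9, 10, 12); Player 2 gets 2.
- R → Player 1 plays B (best of 4, 19, 12, 13); Player 2 gets 12.
- S → Player 1 plays C (best of 18, 12, 20, 2); Player 2 gets 13.
- T → Player 1 plays A (best of 19, 10, 9, 6); Player 2 gets 5.
Player 2's induced payoffs are 11, 2, 12, 13, 5, so Player 2 commits to S. Subgame-perfect outcome: (C, S) with payoffs (20, 13).
For the simultaneous game, intersect best replies.
Player 1's best replies: P→B; Q→D; R→B; S→C; T→A.
Player 2's best replies: A→R; B→R; C→P; D→S.
Only (B, R) has each player best-responding; Nash payoffs (19, 12).
Sequential outcome (C, S) differs from the Nash profile (B, R).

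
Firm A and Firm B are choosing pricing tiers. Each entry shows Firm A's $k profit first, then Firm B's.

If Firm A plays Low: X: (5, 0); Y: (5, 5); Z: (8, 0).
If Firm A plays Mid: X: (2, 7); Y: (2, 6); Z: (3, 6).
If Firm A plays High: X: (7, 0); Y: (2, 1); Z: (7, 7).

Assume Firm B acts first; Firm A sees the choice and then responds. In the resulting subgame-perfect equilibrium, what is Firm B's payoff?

Solve by backward induction (Firm B leads).
- X → Firm A plays High (best of 5, 2, 7); Firm B gets 0.
- Y → Firm A plays Low (best of 5, 2, 2); Firm B gets 5.
- Z → Firm A plays Low (best of 8, 3, 7); Firm B gets 0.
Among 0, 5, 0, the best is 5 at Y. Subgame-perfect outcome: (Low, Y) with payoffs (5, 5).

5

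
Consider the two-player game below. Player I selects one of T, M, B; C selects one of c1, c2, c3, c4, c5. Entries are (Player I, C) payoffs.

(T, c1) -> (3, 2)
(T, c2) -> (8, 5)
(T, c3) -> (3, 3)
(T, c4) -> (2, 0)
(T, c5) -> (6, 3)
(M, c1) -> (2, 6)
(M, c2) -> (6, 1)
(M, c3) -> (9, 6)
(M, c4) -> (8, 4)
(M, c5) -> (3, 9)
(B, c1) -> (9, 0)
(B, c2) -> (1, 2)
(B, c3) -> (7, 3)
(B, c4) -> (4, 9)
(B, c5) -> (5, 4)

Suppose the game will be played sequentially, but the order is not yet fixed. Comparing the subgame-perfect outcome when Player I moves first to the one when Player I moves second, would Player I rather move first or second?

second

If Player I leads: C's best replies are T→c2, M→c5, B→c4; Player I's induced payoffs 8, 3, 4; outcome (T, c2), payoffs (8, 5).
If C leads: Player I's best replies are c1→B, c2→T, c3→M, c4→M, c5→T; C's induced payoffs 0, 5, 6, 4, 3; outcome (M, c3), payoffs (9, 6).
Player I gets 8 moving first and 9 moving second, so Player I prefers to move second.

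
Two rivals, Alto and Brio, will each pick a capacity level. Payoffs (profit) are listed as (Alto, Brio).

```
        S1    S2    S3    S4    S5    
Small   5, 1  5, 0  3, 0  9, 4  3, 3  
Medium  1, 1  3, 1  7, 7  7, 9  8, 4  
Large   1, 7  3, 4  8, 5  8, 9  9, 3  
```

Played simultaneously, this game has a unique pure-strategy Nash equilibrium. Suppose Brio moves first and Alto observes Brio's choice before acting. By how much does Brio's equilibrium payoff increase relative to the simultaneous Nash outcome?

Backward induction with Brio moving first.
- S1: BR = Small, leader payoff 1.
- S2: BR = Small, leader payoff 0.
- S3: BR = Large, leader payoff 5.
- S4: BR = Small, leader payoff 4.
- S5: BR = Large, leader payoff 3.
Brio's induced payoffs are 1, 0, 5, 4, 3, so Brio commits to S3. Subgame-perfect outcome: (Large, S3) with payoffs (8, 5).
Now find the simultaneous Nash equilibrium.
Alto's best replies: S1→Small; S2→Small; S3→Large; S4→Small; S5→Large.
Brio's best replies: Small→S4; Medium→S4; Large→S4.
The unique mutual best reply is (Small, S4), giving (9, 4).
Brio's commitment gain: 5 − 4 = 1.

1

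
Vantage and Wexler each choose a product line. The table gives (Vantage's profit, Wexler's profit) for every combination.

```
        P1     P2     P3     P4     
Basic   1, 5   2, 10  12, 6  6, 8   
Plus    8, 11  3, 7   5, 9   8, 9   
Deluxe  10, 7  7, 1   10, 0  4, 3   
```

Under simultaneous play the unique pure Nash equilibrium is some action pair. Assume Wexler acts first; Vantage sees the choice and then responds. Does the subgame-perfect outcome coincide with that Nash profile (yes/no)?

no

Vantage best-responds to each possible Wexler move:
- P1: BR = Deluxe, leader payoff 7.
- P2: BR = Deluxe, leader payoff 1.
- P3: BR = Basic, leader payoff 6.
- P4: BR = Plus, leader payoff 9.
Among 7, 1, 6, 9, the best is 9 at P4. Subgame-perfect outcome: (Plus, P4) with payoffs (8, 9).
Under simultaneous play:
Vantage's best replies: P1→Deluxe; P2→Deluxe; P3→Basic; P4→Plus.
Wexler's best replies: Basic→P2; Plus→P1; Deluxe→P1.
Only (Deluxe, P1) has each player best-responding; Nash payoffs (10, 7).
Sequential outcome (Plus, P4) differs from the Nash profile (Deluxe, P1).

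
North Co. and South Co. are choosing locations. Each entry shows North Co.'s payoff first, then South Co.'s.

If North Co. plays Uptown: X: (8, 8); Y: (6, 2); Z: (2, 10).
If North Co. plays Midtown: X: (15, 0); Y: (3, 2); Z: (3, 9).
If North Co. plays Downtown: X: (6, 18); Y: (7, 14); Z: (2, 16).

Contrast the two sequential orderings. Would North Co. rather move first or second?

If North Co. leads: South Co.'s best replies are Uptown→Z, Midtown→Z, Downtown→X; North Co.'s induced payoffs 2, 3, 6; outcome (Downtown, X), payoffs (6, 18).
If South Co. leads: North Co.'s best replies are X→Midtown, Y→Downtown, Z→Midtown; South Co.'s induced payoffs 0, 14, 9; outcome (Downtown, Y), payoffs (7, 14).
North Co. gets 6 moving first and 7 moving second, so North Co. prefers to move second.

second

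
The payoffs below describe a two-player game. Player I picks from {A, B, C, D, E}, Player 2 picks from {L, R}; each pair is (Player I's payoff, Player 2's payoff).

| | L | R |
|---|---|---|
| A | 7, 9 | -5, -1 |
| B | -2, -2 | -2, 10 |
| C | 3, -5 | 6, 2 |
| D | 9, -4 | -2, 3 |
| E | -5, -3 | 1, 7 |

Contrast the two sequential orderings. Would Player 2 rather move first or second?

If Player I leads: Player 2's best replies are A→L, B→R, C→R, D→R, E→R; Player I's induced payoffs 7, -2, 6, -2, 1; outcome (A, L), payoffs (7, 9).
If Player 2 leads: Player I's best replies are L→D, R→C; Player 2's induced payoffs -4, 2; outcome (C, R), payoffs (6, 2).
Player 2 gets 2 moving first and 9 moving second, so Player 2 prefers to move second.

second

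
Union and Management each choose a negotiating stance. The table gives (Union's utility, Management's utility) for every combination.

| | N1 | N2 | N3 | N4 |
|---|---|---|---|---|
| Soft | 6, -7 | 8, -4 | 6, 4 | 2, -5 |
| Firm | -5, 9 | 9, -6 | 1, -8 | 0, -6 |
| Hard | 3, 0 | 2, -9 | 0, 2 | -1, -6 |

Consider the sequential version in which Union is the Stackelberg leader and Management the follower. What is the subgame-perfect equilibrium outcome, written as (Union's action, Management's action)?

Work backward from Management's decision.
- Soft → Management plays N3 (best of -7, -4, 4, -5); Union gets 6.
- Firm → Management plays N1 (best of 9, -6, -8, -6); Union gets -5.
- Hard → Management plays N3 (best of 0, -9, 2, -6); Union gets 0.
Union's induced payoffs are 6, -5, 0, so Union commits to Soft. Subgame-perfect outcome: (Soft, N3) with payoffs (6, 4).

(Soft, N3)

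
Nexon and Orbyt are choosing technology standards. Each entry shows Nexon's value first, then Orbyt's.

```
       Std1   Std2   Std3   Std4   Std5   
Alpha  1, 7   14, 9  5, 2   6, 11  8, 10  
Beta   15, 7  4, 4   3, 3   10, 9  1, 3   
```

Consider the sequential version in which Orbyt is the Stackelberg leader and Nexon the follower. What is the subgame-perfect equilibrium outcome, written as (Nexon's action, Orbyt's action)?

(Alpha, Std5)

Solve by backward induction (Orbyt leads).
- Std1: Nexon compares 1, 15 and picks Beta; Orbyt would get 7.
- Std2: Nexon compares 14, 4 and picks Alpha; Orbyt would get 9.
- Std3: Nexon compares 5, 3 and picks Alpha; Orbyt would get 2.
- Std4: Nexon compares 6, 10 and picks Beta; Orbyt would get 9.
- Std5: Nexon compares 8, 1 and picks Alpha; Orbyt would get 10.
Orbyt's induced payoffs are 7, 9, 2, 9, 10, so Orbyt commits to Std5. Subgame-perfect outcome: (Alpha, Std5) with payoffs (8, 10).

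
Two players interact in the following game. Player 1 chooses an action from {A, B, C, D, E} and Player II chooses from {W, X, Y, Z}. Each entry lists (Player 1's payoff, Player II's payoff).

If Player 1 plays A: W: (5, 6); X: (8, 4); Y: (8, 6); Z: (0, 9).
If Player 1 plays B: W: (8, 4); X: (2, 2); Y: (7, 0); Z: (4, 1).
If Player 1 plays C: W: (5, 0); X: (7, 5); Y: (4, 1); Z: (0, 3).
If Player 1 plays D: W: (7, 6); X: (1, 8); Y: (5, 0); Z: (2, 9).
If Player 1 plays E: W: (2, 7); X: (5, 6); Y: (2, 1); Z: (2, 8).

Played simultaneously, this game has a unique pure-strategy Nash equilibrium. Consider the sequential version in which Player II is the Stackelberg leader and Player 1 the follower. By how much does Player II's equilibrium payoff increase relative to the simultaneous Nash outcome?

2

Player 1 best-responds to each possible Player II move:
- W: BR = B, leader payoff 4.
- X: BR = A, leader payoff 4.
- Y: BR = A, leader payoff 6.
- Z: BR = B, leader payoff 1.
Maximizing over 4, 4, 6, 1, Player II chooses Y. Subgame-perfect outcome: (A, Y) with payoffs (8, 6).
Under simultaneous play:
Player 1's best replies: W→B; X→A; Y→A; Z→B.
Player II's best replies: A→Z; B→W; C→X; D→Z; E→Z.
The unique mutual best reply is (B, W), giving (8, 4).
Player II's commitment gain: 6 − 4 = 2.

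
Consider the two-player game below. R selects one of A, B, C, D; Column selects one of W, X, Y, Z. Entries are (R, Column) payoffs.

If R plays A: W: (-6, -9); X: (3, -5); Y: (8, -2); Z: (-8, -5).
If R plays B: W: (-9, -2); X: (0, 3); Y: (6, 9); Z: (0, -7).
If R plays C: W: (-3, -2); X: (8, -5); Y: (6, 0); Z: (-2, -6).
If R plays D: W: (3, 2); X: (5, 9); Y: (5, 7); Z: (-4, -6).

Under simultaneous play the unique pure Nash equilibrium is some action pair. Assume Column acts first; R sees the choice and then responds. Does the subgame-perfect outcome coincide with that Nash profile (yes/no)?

Backward induction with Column moving first.
- W: R compares -6, -9, -3, 3 and picks D; Column would get 2.
- X: R compares 3, 0, 8, 5 and picks C; Column would get -5.
- Y: R compares 8, 6, 6, 5 and picks A; Column would get -2.
- Z: R compares -8, 0, -2, -4 and picks B; Column would get -7.
Maximizing over 2, -5, -2, -7, Column chooses W. Subgame-perfect outcome: (D, W) with payoffs (3, 2).
Now find the simultaneous Nash equilibrium.
R's best replies: W→D; X→C; Y→A; Z→B.
Column's best replies: A→Y; B→Y; C→Y; D→X.
The unique mutual best reply is (A, Y), giving (8, -2).
Sequential outcome (D, W) differs from the Nash profile (A, Y).

no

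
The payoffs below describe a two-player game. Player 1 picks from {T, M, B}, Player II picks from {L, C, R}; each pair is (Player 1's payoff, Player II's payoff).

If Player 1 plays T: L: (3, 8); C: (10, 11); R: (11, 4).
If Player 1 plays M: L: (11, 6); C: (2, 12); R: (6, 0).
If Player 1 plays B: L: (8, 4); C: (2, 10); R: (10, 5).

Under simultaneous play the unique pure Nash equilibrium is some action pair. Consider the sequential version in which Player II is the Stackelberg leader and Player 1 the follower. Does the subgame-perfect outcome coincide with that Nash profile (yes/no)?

Solve by backward induction (Player II leads).
- L → Player 1 plays M (best of 3, 11, 8); Player II gets 6.
- C → Player 1 plays T (best of 10, 2, 2); Player II gets 11.
- R → Player 1 plays T (best of 11, 6, 10); Player II gets 4.
Maximizing over 6, 11, 4, Player II chooses C. Subgame-perfect outcome: (T, C) with payoffs (10, 11).
Now find the simultaneous Nash equilibrium.
Player 1's best replies: L→M; C→T; R→T.
Player II's best replies: T→C; M→C; B→C.
Only (T, C) has each player best-responding; Nash payoffs (10, 11).
Sequential outcome (T, C) coincides with the Nash profile (T, C).

yes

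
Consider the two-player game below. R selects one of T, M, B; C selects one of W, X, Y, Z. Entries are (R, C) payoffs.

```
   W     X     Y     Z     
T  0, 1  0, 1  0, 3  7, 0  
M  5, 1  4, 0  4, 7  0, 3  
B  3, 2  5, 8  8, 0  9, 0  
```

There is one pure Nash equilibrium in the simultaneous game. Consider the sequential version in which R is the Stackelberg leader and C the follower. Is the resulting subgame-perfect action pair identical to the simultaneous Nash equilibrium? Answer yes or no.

Work backward from C's decision.
- T → C plays Y (best of 1, 1, 3, 0); R gets 0.
- M → C plays Y (best of 1, 0, 7, 3); R gets 4.
- B → C plays X (best of 2, 8, 0, 0); R gets 5.
Among 0, 4, 5, the best is 5 at B. Subgame-perfect outcome: (B, X) with payoffs (5, 8).
Under simultaneous play:
R's best replies: W→M; X→B; Y→B; Z→B.
C's best replies: T→Y; M→Y; B→X.
The unique mutual best reply is (B, X), giving (5, 8).
Sequential outcome (B, X) coincides with the Nash profile (B, X).

yes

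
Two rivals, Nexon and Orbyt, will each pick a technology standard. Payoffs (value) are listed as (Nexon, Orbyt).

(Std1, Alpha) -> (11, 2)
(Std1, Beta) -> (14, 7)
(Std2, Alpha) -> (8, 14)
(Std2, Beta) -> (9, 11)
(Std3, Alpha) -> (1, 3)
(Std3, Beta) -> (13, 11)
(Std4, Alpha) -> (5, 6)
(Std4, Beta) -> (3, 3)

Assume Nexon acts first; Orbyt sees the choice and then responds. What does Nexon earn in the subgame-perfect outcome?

Orbyt best-responds to each possible Nexon move:
- Std1: BR = Beta, leader payoff 14.
- Std2: BR = Alpha, leader payoff 8.
- Std3: BR = Beta, leader payoff 13.
- Std4: BR = Alpha, leader payoff 5.
Among 14, 8, 13, 5, the best is 14 at Std1. Subgame-perfect outcome: (Std1, Beta) with payoffs (14, 7).

14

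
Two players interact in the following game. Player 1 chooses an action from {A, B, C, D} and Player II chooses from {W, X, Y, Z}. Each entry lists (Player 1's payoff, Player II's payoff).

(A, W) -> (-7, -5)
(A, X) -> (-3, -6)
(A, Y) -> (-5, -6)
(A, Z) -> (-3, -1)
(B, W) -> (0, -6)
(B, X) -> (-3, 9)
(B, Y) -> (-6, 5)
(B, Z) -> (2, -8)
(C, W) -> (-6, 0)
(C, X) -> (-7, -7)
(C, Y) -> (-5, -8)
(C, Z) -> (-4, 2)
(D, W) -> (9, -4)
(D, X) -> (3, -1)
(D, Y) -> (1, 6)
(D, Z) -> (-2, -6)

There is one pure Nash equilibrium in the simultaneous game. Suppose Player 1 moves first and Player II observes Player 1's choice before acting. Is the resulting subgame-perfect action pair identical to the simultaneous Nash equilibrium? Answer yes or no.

yes

Backward induction with Player 1 moving first.
- A: Player II compares -5, -6, -6, -1 and picks Z; Player 1 would get -3.
- B: Player II compares -6, 9, 5, -8 and picks X; Player 1 would get -3.
- C: Player II compares 0, -7, -8, 2 and picks Z; Player 1 would get -4.
- D: Player II compares -4, -1, 6, -6 and picks Y; Player 1 would get 1.
Maximizing over -3, -3, -4, 1, Player 1 chooses D. Subgame-perfect outcome: (D, Y) with payoffs (1, 6).
Now find the simultaneous Nash equilibrium.
Player 1's best replies: W→D; X→D; Y→D; Z→B.
Player II's best replies: A→Z; B→X; C→Z; D→Y.
The unique mutual best reply is (D, Y), giving (1, 6).
Sequential outcome (D, Y) coincides with the Nash profile (D, Y).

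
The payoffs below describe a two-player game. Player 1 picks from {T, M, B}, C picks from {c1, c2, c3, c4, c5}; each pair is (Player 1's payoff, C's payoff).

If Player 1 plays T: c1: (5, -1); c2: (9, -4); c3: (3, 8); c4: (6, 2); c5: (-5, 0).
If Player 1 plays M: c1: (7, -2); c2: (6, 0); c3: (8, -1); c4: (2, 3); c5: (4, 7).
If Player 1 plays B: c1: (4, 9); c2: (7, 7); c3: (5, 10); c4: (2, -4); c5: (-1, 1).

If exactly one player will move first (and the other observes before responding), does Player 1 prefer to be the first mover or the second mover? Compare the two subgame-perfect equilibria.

If Player 1 leads: C's best replies are T→c3, M→c5, B→c3; Player 1's induced payoffs 3, 4, 5; outcome (B, c3), payoffs (5, 10).
If C leads: Player 1's best replies are c1→M, c2→T, c3→M, c4→T, c5→M; C's induced payoffs -2, -4, -1, 2, 7; outcome (M, c5), payoffs (4, 7).
Player 1 gets 5 moving first and 4 moving second, so Player 1 prefers to move first.

first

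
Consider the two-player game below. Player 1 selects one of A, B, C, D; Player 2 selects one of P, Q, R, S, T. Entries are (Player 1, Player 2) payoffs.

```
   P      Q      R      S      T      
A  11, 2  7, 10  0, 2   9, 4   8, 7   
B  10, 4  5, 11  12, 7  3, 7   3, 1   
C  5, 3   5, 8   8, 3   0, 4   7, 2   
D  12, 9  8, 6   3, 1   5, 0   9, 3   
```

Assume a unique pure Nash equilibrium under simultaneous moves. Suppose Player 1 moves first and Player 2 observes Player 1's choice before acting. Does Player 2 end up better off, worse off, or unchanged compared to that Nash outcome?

unchanged

Solve by backward induction (Player 1 leads).
- A: BR = Q, leader payoff 7.
- B: BR = Q, leader payoff 5.
- C: BR = Q, leader payoff 5.
- D: BR = P, leader payoff 12.
Player 1's induced payoffs are 7, 5, 5, 12, so Player 1 commits to D. Subgame-perfect outcome: (D, P) with payoffs (12, 9).
Now find the simultaneous Nash equilibrium.
Player 1's best replies: P→D; Q→D; R→B; S→A; T→D.
Player 2's best replies: A→Q; B→Q; C→Q; D→P.
Only (D, P) has each player best-responding; Nash payoffs (12, 9).
Player 2 earns 9 sequentially versus 9 at the Nash outcome: unchanged.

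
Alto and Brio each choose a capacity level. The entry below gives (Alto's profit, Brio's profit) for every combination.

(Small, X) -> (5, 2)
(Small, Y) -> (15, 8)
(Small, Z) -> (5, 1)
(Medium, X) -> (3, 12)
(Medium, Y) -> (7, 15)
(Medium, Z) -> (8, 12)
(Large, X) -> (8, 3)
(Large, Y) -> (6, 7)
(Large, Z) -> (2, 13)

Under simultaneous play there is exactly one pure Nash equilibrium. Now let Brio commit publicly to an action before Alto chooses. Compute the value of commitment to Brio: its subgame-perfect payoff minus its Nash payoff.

4

Work backward from Alto's decision.
- X → Alto plays Large (best of 5, 3, 8); Brio gets 3.
- Y → Alto plays Small (best of 15, 7, 6); Brio gets 8.
- Z → Alto plays Medium (best of 5, 8, 2); Brio gets 12.
Brio's induced payoffs are 3, 8, 12, so Brio commits to Z. Subgame-perfect outcome: (Medium, Z) with payoffs (8, 12).
Under simultaneous play:
Alto's best replies: X→Large; Y→Small; Z→Medium.
Brio's best replies: Small→Y; Medium→Y; Large→Z.
The unique mutual best reply is (Small, Y), giving (15, 8).
Brio's commitment gain: 12 − 8 = 4.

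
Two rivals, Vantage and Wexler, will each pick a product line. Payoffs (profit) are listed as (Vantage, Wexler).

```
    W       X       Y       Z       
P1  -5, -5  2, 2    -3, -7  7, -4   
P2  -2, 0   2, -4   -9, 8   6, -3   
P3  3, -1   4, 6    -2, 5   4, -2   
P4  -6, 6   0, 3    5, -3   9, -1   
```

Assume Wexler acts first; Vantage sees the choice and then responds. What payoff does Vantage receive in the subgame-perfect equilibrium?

4

Vantage best-responds to each possible Wexler move:
- W → Vantage plays P3 (best of -5, -2, 3, -6); Wexler gets -1.
- X → Vantage plays P3 (best of 2, 2, 4, 0); Wexler gets 6.
- Y → Vantage plays P4 (best of -3, -9, -2, 5); Wexler gets -3.
- Z → Vantage plays P4 (best of 7, 6, 4, 9); Wexler gets -1.
Wexler's induced payoffs are -1, 6, -3, -1, so Wexler commits to X. Subgame-perfect outcome: (P3, X) with payoffs (4, 6).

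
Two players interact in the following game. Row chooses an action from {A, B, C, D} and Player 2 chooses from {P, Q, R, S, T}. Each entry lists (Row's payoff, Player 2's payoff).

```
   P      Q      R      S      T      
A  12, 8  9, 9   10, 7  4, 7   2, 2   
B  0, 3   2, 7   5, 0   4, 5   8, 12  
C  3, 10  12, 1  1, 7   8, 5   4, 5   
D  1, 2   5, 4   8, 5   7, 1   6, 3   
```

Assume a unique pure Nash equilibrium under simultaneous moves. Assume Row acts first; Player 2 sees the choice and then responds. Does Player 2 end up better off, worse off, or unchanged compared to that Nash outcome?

Work backward from Player 2's decision.
- A → Player 2 plays Q (best of 8, 9, 7, 7, 2); Row gets 9.
- B → Player 2 plays T (best of 3, 7, 0, 5, 12); Row gets 8.
- C → Player 2 plays P (best of 10, 1, 7, 5, 5); Row gets 3.
- D → Player 2 plays R (best of 2, 4, 5, 1, 3); Row gets 8.
Maximizing over 9, 8, 3, 8, Row chooses A. Subgame-perfect outcome: (A, Q) with payoffs (9, 9).
Now find the simultaneous Nash equilibrium.
Row's best replies: P→A; Q→C; R→A; S→C; T→B.
Player 2's best replies: A→Q; B→T; C→P; D→R.
The unique mutual best reply is (B, T), giving (8, 12).
Player 2 earns 9 sequentially versus 12 at the Nash outcome: worse off.

worse off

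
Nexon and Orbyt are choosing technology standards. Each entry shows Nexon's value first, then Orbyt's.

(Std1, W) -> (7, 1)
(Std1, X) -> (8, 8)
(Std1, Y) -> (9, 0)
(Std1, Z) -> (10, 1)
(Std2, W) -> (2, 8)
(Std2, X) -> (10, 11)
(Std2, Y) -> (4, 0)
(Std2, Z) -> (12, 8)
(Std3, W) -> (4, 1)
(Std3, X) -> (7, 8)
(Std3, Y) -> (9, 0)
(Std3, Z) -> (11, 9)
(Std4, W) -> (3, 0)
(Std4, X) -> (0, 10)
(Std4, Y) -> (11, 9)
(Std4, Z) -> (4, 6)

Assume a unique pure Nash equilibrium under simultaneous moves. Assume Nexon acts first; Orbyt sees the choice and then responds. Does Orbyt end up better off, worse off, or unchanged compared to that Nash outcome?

Backward induction with Nexon moving first.
- Std1 → Orbyt plays X (best of 1, 8, 0, 1); Nexon gets 8.
- Std2 → Orbyt plays X (best of 8, 11, 0, 8); Nexon gets 10.
- Std3 → Orbyt plays Z (best of 1, 8, 0, 9); Nexon gets 11.
- Std4 → Orbyt plays X (best of 0, 10, 9, 6); Nexon gets 0.
Among 8, 10, 11, 0, the best is 11 at Std3. Subgame-perfect outcome: (Std3, Z) with payoffs (11, 9).
Under simultaneous play:
Nexon's best replies: W→Std1; X→Std2; Y→Std4; Z→Std2.
Orbyt's best replies: Std1→X; Std2→X; Std3→Z; Std4→X.
Only (Std2, X) has each player best-responding; Nash payoffs (10, 11).
Orbyt earns 9 sequentially versus 11 at the Nash outcome: worse off.

worse off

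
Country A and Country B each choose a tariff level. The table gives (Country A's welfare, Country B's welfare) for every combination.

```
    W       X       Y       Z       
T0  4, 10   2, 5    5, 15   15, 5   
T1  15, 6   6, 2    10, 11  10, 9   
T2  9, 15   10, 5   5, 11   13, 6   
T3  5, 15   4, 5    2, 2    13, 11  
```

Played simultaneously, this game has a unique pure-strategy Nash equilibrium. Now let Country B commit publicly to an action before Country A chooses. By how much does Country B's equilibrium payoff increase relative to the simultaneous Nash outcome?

Work backward from Country A's decision.
- W: Country A compares 4, 15, 9, 5 and picks T1; Country B would get 6.
- X: Country A compares 2, 6, 10, 4 and picks T2; Country B would get 5.
- Y: Country A compares 5, 10, 5, 2 and picks T1; Country B would get 11.
- Z: Country A compares 15, 10, 13, 13 and picks T0; Country B would get 5.
Maximizing over 6, 5, 11, 5, Country B chooses Y. Subgame-perfect outcome: (T1, Y) with payoffs (10, 11).
For the simultaneous game, intersect best replies.
Country A's best replies: W→T1; X→T2; Y→T1; Z→T0.
Country B's best replies: T0→Y; T1→Y; T2→W; T3→W.
The unique mutual best reply is (T1, Y), giving (10, 11).
Country B's commitment gain: 11 − 11 = 0.

0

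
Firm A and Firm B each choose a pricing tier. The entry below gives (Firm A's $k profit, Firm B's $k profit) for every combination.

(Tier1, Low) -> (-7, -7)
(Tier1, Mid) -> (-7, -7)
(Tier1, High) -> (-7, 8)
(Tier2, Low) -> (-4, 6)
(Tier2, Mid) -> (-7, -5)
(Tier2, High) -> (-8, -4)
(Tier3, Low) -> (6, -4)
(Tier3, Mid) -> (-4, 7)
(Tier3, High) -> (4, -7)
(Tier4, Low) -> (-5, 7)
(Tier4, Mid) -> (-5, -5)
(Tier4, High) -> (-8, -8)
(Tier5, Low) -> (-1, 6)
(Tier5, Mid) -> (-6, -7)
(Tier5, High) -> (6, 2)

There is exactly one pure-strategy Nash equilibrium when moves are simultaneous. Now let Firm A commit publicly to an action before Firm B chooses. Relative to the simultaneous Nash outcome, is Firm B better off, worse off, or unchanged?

worse off

Firm B best-responds to each possible Firm A move:
- Tier1: BR = High, leader payoff -7.
- Tier2: BR = Low, leader payoff -4.
- Tier3: BR = Mid, leader payoff -4.
- Tier4: BR = Low, leader payoff -5.
- Tier5: BR = Low, leader payoff -1.
Maximizing over -7, -4, -4, -5, -1, Firm A chooses Tier5. Subgame-perfect outcome: (Tier5, Low) with payoffs (-1, 6).
Under simultaneous play:
Firm A's best replies: Low→Tier3; Mid→Tier3; High→Tier5.
Firm B's best replies: Tier1→High; Tier2→Low; Tier3→Mid; Tier4→Low; Tier5→Low.
The unique mutual best reply is (Tier3, Mid), giving (-4, 7).
Firm B earns 6 sequentially versus 7 at the Nash outcome: worse off.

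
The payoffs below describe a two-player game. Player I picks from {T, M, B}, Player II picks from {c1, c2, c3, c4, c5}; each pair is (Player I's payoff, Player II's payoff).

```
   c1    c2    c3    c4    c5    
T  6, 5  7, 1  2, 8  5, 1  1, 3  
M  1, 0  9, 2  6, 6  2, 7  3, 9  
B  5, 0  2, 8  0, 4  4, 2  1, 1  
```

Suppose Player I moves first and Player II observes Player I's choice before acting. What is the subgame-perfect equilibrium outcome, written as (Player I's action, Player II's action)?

(M, c5)

Work backward from Player II's decision.
- T → Player II plays c3 (best of 5, 1, 8, 1, 3); Player I gets 2.
- M → Player II plays c5 (best of 0, 2, 6, 7, 9); Player I gets 3.
- B → Player II plays c2 (best of 0, 8, 4, 2, 1); Player I gets 2.
Among 2, 3, 2, the best is 3 at M. Subgame-perfect outcome: (M, c5) with payoffs (3, 9).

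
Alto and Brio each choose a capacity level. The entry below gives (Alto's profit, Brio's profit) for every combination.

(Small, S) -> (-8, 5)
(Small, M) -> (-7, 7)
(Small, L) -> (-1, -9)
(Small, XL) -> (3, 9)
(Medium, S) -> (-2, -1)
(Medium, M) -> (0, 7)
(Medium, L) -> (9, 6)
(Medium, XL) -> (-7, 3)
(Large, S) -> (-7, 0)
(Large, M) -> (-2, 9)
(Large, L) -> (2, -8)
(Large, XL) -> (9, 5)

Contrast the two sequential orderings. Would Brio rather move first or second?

second

If Alto leads: Brio's best replies are Small→XL, Medium→M, Large→M; Alto's induced payoffs 3, 0, -2; outcome (Small, XL), payoffs (3, 9).
If Brio leads: Alto's best replies are S→Medium, M→Medium, L→Medium, XL→Large; Brio's induced payoffs -1, 7, 6, 5; outcome (Medium, M), payoffs (0, 7).
Brio gets 7 moving first and 9 moving second, so Brio prefers to move second.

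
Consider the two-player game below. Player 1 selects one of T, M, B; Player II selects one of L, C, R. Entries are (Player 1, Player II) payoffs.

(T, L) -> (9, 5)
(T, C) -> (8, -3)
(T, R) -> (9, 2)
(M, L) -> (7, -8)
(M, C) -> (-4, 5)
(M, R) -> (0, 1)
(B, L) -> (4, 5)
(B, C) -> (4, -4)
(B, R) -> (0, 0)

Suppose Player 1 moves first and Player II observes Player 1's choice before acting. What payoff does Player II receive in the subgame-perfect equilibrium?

Solve by backward induction (Player 1 leads).
- T: Player II compares 5, -3, 2 and picks L; Player 1 would get 9.
- M: Player II compares -8, 5, 1 and picks C; Player 1 would get -4.
- B: Player II compares 5, -4, 0 and picks L; Player 1 would get 4.
Among 9, -4, 4, the best is 9 at T. Subgame-perfect outcome: (T, L) with payoffs (9, 5).

5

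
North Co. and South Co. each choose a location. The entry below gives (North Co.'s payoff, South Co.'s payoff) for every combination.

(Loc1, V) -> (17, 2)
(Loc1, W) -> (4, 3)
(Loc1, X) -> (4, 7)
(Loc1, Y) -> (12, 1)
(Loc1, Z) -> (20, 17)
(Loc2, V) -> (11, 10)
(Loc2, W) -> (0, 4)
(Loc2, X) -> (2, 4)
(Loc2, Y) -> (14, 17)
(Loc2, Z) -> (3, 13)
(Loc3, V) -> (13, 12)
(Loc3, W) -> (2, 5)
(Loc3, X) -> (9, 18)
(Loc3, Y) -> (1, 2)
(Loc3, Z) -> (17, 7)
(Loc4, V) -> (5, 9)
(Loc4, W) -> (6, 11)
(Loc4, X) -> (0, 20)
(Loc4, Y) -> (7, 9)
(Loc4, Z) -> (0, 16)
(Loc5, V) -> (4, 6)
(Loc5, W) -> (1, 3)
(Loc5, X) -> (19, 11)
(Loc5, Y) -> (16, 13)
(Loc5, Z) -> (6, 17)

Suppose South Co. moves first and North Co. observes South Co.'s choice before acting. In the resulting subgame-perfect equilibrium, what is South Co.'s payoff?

Solve by backward induction (South Co. leads).
- V → North Co. plays Loc1 (best of 17, 11, 13, 5, 4); South Co. gets 2.
- W → North Co. plays Loc4 (best of 4, 0, 2, 6, 1); South Co. gets 11.
- X → North Co. plays Loc5 (best of 4, 2, 9, 0, 19); South Co. gets 11.
- Y → North Co. plays Loc5 (best of 12, 14, 1, 7, 16); South Co. gets 13.
- Z → North Co. plays Loc1 (best of 20, 3, 17, 0, 6); South Co. gets 17.
South Co.'s induced payoffs are 2, 11, 11, 13, 17, so South Co. commits to Z. Subgame-perfect outcome: (Loc1, Z) with payoffs (20, 17).

17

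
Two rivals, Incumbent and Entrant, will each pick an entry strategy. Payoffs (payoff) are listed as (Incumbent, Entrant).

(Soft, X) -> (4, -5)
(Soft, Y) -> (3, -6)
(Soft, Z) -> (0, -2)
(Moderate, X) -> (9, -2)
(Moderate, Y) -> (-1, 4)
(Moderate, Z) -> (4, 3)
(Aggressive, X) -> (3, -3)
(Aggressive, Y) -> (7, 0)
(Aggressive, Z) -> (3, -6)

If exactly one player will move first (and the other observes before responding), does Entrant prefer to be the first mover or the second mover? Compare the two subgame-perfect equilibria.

If Incumbent leads: Entrant's best replies are Soft→Z, Moderate→Y, Aggressive→Y; Incumbent's induced payoffs 0, -1, 7; outcome (Aggressive, Y), payoffs (7, 0).
If Entrant leads: Incumbent's best replies are X→Moderate, Y→Aggressive, Z→Moderate; Entrant's induced payoffs -2, 0, 3; outcome (Moderate, Z), payoffs (4, 3).
Entrant gets 3 moving first and 0 moving second, so Entrant prefers to move first.

first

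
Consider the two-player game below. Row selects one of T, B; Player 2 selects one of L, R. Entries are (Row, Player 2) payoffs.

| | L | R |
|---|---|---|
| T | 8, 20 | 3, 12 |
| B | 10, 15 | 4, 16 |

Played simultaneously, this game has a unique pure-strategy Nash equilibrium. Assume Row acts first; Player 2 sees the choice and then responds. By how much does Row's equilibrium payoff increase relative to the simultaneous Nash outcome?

4

Work backward from Player 2's decision.
- T: Player 2 compares 20, 12 and picks L; Row would get 8.
- B: Player 2 compares 15, 16 and picks R; Row would get 4.
Among 8, 4, the best is 8 at T. Subgame-perfect outcome: (T, L) with payoffs (8, 20).
Under simultaneous play:
Row's best replies: L→B; R→B.
Player 2's best replies: T→L; B→R.
Only (B, R) has each player best-responding; Nash payoffs (4, 16).
Row's commitment gain: 8 − 4 = 4.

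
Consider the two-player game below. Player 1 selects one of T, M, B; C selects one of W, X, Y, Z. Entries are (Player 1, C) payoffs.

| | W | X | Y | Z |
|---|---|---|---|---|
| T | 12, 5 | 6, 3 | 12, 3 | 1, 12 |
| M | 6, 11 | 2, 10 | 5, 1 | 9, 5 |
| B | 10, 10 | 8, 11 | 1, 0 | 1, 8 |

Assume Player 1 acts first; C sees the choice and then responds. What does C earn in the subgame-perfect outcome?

11

Work backward from C's decision.
- T: BR = Z, leader payoff 1.
- M: BR = W, leader payoff 6.
- B: BR = X, leader payoff 8.
Maximizing over 1, 6, 8, Player 1 chooses B. Subgame-perfect outcome: (B, X) with payoffs (8, 11).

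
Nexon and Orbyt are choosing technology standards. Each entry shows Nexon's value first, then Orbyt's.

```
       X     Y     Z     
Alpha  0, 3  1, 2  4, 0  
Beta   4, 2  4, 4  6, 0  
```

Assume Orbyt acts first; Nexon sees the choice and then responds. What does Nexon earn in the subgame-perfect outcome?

Backward induction with Orbyt moving first.
- X → Nexon plays Beta (best of 0, 4); Orbyt gets 2.
- Y → Nexon plays Beta (best of 1, 4); Orbyt gets 4.
- Z → Nexon plays Beta (best of 4, 6); Orbyt gets 0.
Maximizing over 2, 4, 0, Orbyt chooses Y. Subgame-perfect outcome: (Beta, Y) with payoffs (4, 4).

4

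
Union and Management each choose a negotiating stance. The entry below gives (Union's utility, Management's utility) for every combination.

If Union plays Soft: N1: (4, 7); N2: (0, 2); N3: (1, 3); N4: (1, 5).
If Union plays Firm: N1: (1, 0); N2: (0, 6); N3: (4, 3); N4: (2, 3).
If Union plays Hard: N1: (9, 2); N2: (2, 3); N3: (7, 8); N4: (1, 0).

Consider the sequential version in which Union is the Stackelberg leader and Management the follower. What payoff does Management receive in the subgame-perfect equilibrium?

Management best-responds to each possible Union move:
- Soft → Management plays N1 (best of 7, 2, 3, 5); Union gets 4.
- Firm → Management plays N2 (best of 0, 6, 3, 3); Union gets 0.
- Hard → Management plays N3 (best of 2, 3, 8, 0); Union gets 7.
Among 4, 0, 7, the best is 7 at Hard. Subgame-perfect outcome: (Hard, N3) with payoffs (7, 8).

8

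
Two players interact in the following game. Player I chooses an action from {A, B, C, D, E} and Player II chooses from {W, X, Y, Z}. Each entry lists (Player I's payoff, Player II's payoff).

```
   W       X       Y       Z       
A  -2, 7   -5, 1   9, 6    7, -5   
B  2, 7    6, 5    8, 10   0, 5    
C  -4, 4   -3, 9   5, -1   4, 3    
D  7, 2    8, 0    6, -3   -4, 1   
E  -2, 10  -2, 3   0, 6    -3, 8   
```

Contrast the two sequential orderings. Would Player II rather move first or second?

If Player I leads: Player II's best replies are A→W, B→Y, C→X, D→W, E→W; Player I's induced payoffs -2, 8, -3, 7, -2; outcome (B, Y), payoffs (8, 10).
If Player II leads: Player I's best replies are W→D, X→D, Y→A, Z→A; Player II's induced payoffs 2, 0, 6, -5; outcome (A, Y), payoffs (9, 6).
Player II gets 6 moving first and 10 moving second, so Player II prefers to move second.

second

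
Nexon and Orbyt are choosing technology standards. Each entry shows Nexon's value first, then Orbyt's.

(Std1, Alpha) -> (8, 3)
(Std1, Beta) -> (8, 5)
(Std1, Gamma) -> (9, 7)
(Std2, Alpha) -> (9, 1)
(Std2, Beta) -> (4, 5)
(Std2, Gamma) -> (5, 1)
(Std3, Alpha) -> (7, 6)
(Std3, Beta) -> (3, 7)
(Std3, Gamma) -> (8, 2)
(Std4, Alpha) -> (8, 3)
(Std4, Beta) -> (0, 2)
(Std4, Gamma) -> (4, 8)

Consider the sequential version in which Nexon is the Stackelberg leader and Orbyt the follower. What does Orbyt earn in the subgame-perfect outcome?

7

Work backward from Orbyt's decision.
- Std1 → Orbyt plays Gamma (best of 3, 5, 7); Nexon gets 9.
- Std2 → Orbyt plays Beta (best of 1, 5, 1); Nexon gets 4.
- Std3 → Orbyt plays Beta (best of 6, 7, 2); Nexon gets 3.
- Std4 → Orbyt plays Gamma (best of 3, 2, 8); Nexon gets 4.
Nexon's induced payoffs are 9, 4, 3, 4, so Nexon commits to Std1. Subgame-perfect outcome: (Std1, Gamma) with payoffs (9, 7).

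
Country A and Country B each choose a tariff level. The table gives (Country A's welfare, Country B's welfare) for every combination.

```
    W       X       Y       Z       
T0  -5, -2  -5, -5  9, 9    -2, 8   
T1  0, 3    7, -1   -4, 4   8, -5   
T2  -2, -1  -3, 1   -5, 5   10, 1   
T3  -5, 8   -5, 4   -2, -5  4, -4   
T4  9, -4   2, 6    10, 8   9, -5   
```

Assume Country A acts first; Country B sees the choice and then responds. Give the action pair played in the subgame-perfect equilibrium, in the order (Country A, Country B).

(T4, Y)

Work backward from Country B's decision.
- T0: BR = Y, leader payoff 9.
- T1: BR = Y, leader payoff -4.
- T2: BR = Y, leader payoff -5.
- T3: BR = W, leader payoff -5.
- T4: BR = Y, leader payoff 10.
Maximizing over 9, -4, -5, -5, 10, Country A chooses T4. Subgame-perfect outcome: (T4, Y) with payoffs (10, 8).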